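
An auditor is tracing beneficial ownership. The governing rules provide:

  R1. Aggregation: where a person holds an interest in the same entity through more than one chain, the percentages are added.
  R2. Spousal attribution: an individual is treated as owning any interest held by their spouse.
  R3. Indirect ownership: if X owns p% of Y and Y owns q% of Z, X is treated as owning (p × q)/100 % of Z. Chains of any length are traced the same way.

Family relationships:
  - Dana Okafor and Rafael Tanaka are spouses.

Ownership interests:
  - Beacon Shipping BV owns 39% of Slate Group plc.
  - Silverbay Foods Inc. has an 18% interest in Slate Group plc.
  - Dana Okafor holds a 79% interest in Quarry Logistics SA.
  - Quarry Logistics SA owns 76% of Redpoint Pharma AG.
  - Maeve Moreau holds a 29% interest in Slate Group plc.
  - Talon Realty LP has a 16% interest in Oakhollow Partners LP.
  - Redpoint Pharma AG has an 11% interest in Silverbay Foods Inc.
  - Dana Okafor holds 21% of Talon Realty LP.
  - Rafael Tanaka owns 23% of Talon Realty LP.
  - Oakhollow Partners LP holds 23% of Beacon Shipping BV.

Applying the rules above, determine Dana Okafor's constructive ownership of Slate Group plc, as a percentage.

By spousal attribution (R2), Dana Okafor is treated as also owning Rafael Tanaka's interest in Talon Realty LP, giving 21% + 23% = 44%.
Chain via Talon Realty LP → Oakhollow Partners LP → Beacon Shipping BV (R3): 44% × 16% × 23% × 39% = 0.631488% of Slate Group plc.
Chain via Quarry Logistics SA → Redpoint Pharma AG → Silverbay Foods Inc. (R3): 79% × 76% × 11% × 18% = 1.188792% of Slate Group plc.
Aggregating (R1): 0.631488% + 1.188792% = 1.82028%.

1.82028%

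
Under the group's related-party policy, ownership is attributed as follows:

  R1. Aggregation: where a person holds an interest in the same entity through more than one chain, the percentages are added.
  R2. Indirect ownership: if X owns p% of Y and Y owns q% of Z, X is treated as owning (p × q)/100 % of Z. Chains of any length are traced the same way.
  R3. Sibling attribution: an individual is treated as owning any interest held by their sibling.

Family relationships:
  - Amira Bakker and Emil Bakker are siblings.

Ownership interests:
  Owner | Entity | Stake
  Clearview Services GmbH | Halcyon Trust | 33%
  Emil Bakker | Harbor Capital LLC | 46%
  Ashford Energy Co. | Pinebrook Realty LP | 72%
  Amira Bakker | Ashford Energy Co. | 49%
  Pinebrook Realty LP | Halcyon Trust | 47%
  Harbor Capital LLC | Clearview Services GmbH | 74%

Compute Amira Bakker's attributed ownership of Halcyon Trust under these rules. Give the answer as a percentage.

By sibling attribution (R3), Amira Bakker is treated as owning Emil Bakker's 46% interest in Harbor Capital LLC.
Chain via Ashford Energy Co. → Pinebrook Realty LP (R2): 49% × 72% × 47% = 16.5816% of Halcyon Trust.
Chain via Harbor Capital LLC → Clearview Services GmbH (R2): 46% × 74% × 33% = 11.2332% of Halcyon Trust.
Aggregating (R1): 16.5816% + 11.2332% = 27.8148%.

27.8148%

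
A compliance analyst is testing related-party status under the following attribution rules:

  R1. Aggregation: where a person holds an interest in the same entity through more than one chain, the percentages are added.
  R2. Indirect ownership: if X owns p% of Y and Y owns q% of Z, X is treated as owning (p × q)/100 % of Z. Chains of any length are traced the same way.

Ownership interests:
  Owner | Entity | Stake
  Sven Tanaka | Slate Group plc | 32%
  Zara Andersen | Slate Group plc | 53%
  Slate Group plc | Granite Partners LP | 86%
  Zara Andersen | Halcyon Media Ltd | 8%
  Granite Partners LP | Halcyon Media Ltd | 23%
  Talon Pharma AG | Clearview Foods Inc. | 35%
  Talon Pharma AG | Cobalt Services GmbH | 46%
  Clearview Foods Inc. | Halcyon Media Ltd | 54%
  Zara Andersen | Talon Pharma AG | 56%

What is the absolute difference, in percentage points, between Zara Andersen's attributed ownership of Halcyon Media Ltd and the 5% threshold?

Chain via Talon Pharma AG → Clearview Foods Inc. (R2): 56% × 35% × 54% = 10.584% of Halcyon Media Ltd.
Chain via Slate Group plc → Granite Partners LP (R2): 53% × 86% × 23% = 10.4834% of Halcyon Media Ltd.
Direct interest in Halcyon Media Ltd: 8%.
Aggregating (R1): 10.584% + 10.4834% + 8% = 29.0674%.
29.0674% exceeds the 5% threshold by 24.0674 percentage points.

24.0674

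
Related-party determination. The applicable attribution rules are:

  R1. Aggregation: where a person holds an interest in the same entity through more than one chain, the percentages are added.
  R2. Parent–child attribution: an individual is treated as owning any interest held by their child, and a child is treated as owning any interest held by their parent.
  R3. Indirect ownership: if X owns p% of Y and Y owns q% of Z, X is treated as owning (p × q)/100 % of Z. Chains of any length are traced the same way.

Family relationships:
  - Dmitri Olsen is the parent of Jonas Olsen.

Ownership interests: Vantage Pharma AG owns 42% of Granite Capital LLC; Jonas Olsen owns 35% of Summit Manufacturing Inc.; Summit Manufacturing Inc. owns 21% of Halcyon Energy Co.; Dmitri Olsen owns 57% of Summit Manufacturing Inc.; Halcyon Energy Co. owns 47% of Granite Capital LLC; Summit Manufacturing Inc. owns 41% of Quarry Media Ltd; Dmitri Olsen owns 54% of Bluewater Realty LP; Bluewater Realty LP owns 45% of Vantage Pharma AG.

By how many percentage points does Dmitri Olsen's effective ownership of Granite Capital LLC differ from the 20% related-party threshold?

0.7136

By parent–child attribution (R2), Dmitri Olsen is treated as also owning Jonas Olsen's interest in Summit Manufacturing Inc, giving 57% + 35% = 92%.
Chain via Summit Manufacturing Inc. → Halcyon Energy Co. (R3): 92% × 21% × 47% = 9.0804% of Granite Capital LLC.
Chain via Bluewater Realty LP → Vantage Pharma AG (R3): 54% × 45% × 42% = 10.206% of Granite Capital LLC.
Aggregating (R1): 9.0804% + 10.206% = 19.2864%.
19.2864% falls short of the 20% threshold by 0.7136 percentage points.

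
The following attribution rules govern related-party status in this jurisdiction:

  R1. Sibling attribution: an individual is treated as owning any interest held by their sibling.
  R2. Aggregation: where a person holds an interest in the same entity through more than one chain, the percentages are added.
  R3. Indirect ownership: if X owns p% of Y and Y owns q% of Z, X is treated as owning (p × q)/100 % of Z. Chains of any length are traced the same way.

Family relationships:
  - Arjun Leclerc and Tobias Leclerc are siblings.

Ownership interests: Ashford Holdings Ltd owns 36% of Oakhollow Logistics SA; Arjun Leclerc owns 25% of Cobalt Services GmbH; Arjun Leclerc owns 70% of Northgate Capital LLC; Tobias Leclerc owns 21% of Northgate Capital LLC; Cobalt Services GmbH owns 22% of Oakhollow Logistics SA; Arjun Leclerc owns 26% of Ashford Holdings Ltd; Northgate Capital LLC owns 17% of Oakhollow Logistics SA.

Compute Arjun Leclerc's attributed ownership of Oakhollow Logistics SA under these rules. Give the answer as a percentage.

30.33%

By sibling attribution (R1), Arjun Leclerc is treated as also owning Tobias Leclerc's interest in Northgate Capital LLC, giving 70% + 21% = 91%.
Chain via Ashford Holdings Ltd (R3): 26% × 36% = 9.36% of Oakhollow Logistics SA.
Chain via Northgate Capital LLC (R3): 91% × 17% = 15.47% of Oakhollow Logistics SA.
Chain via Cobalt Services GmbH (R3): 25% × 22% = 5.5% of Oakhollow Logistics SA.
Aggregating (R2): 9.36% + 15.47% + 5.5% = 30.33%.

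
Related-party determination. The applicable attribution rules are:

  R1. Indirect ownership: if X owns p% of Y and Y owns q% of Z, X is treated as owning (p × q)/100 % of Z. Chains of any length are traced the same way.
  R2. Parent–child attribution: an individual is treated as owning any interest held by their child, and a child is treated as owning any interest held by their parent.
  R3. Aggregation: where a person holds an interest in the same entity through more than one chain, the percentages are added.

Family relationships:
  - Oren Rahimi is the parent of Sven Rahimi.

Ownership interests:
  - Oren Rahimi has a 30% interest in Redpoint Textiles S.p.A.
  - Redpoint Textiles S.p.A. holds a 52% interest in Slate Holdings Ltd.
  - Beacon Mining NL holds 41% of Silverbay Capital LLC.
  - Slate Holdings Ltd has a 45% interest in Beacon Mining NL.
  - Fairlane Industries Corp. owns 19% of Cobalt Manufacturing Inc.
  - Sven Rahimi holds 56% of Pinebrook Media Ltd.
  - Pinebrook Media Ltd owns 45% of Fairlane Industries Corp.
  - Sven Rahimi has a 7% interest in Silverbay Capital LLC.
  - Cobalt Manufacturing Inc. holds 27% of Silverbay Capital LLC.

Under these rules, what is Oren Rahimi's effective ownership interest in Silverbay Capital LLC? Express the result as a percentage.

11.17096%

By parent–child attribution (R2), Oren Rahimi is treated as owning Sven Rahimi's 56% interest in Pinebrook Media Ltd.
By parent–child attribution (R2), Oren Rahimi is treated as owning Sven Rahimi's 7% interest in Silverbay Capital LLC.
Chain via Redpoint Textiles S.p.A. → Slate Holdings Ltd → Beacon Mining NL (R1): 30% × 52% × 45% × 41% = 2.8782% of Silverbay Capital LLC.
Chain via Pinebrook Media Ltd → Fairlane Industries Corp. → Cobalt Manufacturing Inc. (R1): 56% × 45% × 19% × 27% = 1.29276% of Silverbay Capital LLC.
Direct interest in Silverbay Capital LLC: 7%.
Aggregating (R3): 2.8782% + 1.29276% + 7% = 11.17096%.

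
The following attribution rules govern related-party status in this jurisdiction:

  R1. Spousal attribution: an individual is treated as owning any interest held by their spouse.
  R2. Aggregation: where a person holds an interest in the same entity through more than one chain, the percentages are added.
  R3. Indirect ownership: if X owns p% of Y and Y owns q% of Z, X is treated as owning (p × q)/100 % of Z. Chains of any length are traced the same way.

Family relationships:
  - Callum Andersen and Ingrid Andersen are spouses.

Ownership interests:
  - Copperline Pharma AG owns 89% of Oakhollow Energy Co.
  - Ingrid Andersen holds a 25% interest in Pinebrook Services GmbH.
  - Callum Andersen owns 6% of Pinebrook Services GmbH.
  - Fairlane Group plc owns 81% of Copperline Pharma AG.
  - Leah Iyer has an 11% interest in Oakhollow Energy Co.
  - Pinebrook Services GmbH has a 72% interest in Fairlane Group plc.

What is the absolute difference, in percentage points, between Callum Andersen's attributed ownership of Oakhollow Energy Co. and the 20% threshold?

3.909512

By spousal attribution (R1), Callum Andersen is treated as also owning Ingrid Andersen's interest in Pinebrook Services GmbH, giving 6% + 25% = 31%.
Chain via Pinebrook Services GmbH → Fairlane Group plc → Copperline Pharma AG (R3): 31% × 72% × 81% × 89% = 16.090488% of Oakhollow Energy Co.
16.090488% falls short of the 20% threshold by 3.909512 percentage points.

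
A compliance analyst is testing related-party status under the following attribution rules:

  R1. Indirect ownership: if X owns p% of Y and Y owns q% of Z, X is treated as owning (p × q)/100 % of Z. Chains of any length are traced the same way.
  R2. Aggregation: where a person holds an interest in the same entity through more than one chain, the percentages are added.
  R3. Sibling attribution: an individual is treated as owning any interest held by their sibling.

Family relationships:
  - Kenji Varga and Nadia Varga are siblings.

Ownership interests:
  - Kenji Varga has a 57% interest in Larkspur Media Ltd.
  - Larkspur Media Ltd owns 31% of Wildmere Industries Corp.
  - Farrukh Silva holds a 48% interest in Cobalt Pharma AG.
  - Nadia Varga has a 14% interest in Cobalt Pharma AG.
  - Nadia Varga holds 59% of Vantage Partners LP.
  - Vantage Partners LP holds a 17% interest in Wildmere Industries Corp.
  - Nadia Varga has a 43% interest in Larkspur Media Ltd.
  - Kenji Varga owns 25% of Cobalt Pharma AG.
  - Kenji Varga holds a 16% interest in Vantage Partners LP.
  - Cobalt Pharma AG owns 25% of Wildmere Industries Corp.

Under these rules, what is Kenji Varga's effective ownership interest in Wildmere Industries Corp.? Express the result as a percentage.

53.5%

By sibling attribution (R3), Kenji Varga is treated as also owning Nadia Varga's interest in Vantage Partners LP, giving 16% + 59% = 75%.
By sibling attribution (R3), Kenji Varga is treated as also owning Nadia Varga's interest in Larkspur Media Ltd, giving 57% + 43% = 100%.
By sibling attribution (R3), Kenji Varga is treated as also owning Nadia Varga's interest in Cobalt Pharma AG, giving 25% + 14% = 39%.
Chain via Vantage Partners LP (R1): 75% × 17% = 12.75% of Wildmere Industries Corp.
Chain via Larkspur Media Ltd (R1): 100% × 31% = 31% of Wildmere Industries Corp.
Chain via Cobalt Pharma AG (R1): 39% × 25% = 9.75% of Wildmere Industries Corp.
Aggregating (R2): 12.75% + 31% + 9.75% = 53.5%.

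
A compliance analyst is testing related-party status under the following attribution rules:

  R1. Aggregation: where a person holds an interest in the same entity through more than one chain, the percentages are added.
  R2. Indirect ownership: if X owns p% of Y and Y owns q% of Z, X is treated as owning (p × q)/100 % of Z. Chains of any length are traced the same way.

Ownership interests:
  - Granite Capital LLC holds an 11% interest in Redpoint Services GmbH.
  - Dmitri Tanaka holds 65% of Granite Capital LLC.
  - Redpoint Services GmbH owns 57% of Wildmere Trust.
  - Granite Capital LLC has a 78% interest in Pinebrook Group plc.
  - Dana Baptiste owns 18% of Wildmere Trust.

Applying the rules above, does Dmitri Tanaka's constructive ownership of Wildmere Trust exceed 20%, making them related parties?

Chain via Granite Capital LLC → Redpoint Services GmbH (R2): 65% × 11% × 57% = 4.0755% of Wildmere Trust.
4.0755% does not exceed the 20% threshold, so Dmitri is not a related party to Wildmere Trust.

No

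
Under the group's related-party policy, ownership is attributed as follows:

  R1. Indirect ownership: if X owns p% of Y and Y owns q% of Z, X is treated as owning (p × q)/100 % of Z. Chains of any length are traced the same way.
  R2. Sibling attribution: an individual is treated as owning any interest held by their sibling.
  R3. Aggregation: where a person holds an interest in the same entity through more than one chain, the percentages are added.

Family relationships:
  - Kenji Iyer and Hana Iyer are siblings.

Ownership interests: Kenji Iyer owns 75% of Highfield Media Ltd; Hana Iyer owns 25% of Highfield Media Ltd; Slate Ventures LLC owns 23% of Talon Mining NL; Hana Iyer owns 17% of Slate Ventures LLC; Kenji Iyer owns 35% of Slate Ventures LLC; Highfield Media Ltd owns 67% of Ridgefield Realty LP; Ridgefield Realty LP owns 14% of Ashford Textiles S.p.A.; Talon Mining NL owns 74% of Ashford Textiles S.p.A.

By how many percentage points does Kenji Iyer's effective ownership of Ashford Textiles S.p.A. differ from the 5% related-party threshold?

13.2304

By sibling attribution (R2), Kenji Iyer is treated as also owning Hana Iyer's interest in Highfield Media Ltd, giving 75% + 25% = 100%.
By sibling attribution (R2), Kenji Iyer is treated as also owning Hana Iyer's interest in Slate Ventures LLC, giving 35% + 17% = 52%.
Chain via Highfield Media Ltd → Ridgefield Realty LP (R1): 100% × 67% × 14% = 9.38% of Ashford Textiles S.p.A.
Chain via Slate Ventures LLC → Talon Mining NL (R1): 52% × 23% × 74% = 8.8504% of Ashford Textiles S.p.A.
Aggregating (R3): 9.38% + 8.8504% = 18.2304%.
18.2304% exceeds the 5% threshold by 13.2304 percentage points.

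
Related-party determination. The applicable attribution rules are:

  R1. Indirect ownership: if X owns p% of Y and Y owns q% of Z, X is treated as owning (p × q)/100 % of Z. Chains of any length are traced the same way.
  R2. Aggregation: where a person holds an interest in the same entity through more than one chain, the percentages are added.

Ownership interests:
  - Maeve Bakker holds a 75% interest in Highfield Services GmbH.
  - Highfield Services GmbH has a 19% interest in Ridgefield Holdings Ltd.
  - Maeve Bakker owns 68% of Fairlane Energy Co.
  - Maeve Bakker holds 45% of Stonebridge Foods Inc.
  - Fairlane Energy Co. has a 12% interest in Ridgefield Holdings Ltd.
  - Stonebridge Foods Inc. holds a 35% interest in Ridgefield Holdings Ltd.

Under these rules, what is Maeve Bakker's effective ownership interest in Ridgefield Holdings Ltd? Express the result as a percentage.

Chain via Highfield Services GmbH (R1): 75% × 19% = 14.25% of Ridgefield Holdings Ltd.
Chain via Fairlane Energy Co. (R1): 68% × 12% = 8.16% of Ridgefield Holdings Ltd.
Chain via Stonebridge Foods Inc. (R1): 45% × 35% = 15.75% of Ridgefield Holdings Ltd.
Aggregating (R2): 14.25% + 8.16% + 15.75% = 38.16%.

38.16%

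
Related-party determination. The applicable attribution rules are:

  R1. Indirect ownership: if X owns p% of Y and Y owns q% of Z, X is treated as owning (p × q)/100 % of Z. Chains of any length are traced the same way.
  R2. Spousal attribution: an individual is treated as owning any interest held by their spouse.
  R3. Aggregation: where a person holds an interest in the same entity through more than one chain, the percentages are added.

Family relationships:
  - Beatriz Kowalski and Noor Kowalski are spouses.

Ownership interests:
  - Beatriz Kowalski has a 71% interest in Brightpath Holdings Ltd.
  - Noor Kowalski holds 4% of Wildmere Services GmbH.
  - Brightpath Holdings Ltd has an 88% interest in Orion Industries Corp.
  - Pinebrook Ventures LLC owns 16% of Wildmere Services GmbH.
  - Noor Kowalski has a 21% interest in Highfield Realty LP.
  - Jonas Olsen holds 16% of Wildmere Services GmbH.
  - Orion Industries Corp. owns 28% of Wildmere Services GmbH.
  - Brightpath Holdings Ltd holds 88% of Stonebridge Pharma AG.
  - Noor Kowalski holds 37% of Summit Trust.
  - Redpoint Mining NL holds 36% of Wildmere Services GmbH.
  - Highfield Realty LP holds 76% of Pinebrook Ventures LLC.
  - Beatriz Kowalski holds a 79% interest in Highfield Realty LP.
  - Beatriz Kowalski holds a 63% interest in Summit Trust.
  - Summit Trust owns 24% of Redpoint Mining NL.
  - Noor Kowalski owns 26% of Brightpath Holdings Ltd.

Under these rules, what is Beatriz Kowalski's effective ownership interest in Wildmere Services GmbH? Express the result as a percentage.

By spousal attribution (R2), Beatriz Kowalski is treated as also owning Noor Kowalski's interest in Highfield Realty LP, giving 79% + 21% = 100%.
By spousal attribution (R2), Beatriz Kowalski is treated as also owning Noor Kowalski's interest in Brightpath Holdings Ltd, giving 71% + 26% = 97%.
By spousal attribution (R2), Beatriz Kowalski is treated as also owning Noor Kowalski's interest in Summit Trust, giving 63% + 37% = 100%.
By spousal attribution (R2), Beatriz Kowalski is treated as owning Noor Kowalski's 4% interest in Wildmere Services GmbH.
Chain via Highfield Realty LP → Pinebrook Ventures LLC (R1): 100% × 76% × 16% = 12.16% of Wildmere Services GmbH.
Chain via Brightpath Holdings Ltd → Orion Industries Corp. (R1): 97% × 88% × 28% = 23.9008% of Wildmere Services GmbH.
Chain via Summit Trust → Redpoint Mining NL (R1): 100% × 24% × 36% = 8.64% of Wildmere Services GmbH.
Direct interest in Wildmere Services GmbH: 4%.
Aggregating (R3): 12.16% + 23.9008% + 8.64% + 4% = 48.7008%.

48.7008%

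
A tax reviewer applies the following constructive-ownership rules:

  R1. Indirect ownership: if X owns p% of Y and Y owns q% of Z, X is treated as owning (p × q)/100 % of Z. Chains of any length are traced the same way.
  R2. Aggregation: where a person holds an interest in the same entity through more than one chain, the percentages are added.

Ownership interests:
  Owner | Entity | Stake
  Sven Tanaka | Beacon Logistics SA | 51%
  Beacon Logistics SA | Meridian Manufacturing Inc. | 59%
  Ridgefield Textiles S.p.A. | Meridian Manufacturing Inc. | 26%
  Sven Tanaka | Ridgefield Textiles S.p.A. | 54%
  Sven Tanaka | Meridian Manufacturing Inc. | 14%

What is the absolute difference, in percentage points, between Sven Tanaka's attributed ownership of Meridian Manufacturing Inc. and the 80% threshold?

21.87

Chain via Beacon Logistics SA (R1): 51% × 59% = 30.09% of Meridian Manufacturing Inc.
Chain via Ridgefield Textiles S.p.A. (R1): 54% × 26% = 14.04% of Meridian Manufacturing Inc.
Direct interest in Meridian Manufacturing Inc: 14%.
Aggregating (R2): 30.09% + 14.04% + 14% = 58.13%.
58.13% falls short of the 80% threshold by 21.87 percentage points.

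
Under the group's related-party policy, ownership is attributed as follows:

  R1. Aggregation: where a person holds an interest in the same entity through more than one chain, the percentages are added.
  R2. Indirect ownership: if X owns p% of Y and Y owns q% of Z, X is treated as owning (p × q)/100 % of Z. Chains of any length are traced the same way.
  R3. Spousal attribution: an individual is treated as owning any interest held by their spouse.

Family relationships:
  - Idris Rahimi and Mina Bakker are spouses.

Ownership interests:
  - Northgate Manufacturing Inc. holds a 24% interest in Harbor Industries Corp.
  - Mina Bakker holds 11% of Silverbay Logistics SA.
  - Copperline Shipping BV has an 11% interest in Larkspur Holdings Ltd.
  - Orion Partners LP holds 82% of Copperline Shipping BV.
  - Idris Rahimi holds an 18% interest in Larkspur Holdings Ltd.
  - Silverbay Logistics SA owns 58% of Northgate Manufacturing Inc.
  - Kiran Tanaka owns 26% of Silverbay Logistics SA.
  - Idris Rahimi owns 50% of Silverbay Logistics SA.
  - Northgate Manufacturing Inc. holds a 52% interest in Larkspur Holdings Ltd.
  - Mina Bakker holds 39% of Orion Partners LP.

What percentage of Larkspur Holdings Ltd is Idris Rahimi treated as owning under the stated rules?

By spousal attribution (R3), Idris Rahimi is treated as also owning Mina Bakker's interest in Silverbay Logistics SA, giving 50% + 11% = 61%.
By spousal attribution (R3), Idris Rahimi is treated as owning Mina Bakker's 39% interest in Orion Partners LP.
Chain via Silverbay Logistics SA → Northgate Manufacturing Inc. (R2): 61% × 58% × 52% = 18.3976% of Larkspur Holdings Ltd.
Direct interest in Larkspur Holdings Ltd: 18%.
Chain via Orion Partners LP → Copperline Shipping BV (R2): 39% × 82% × 11% = 3.5178% of Larkspur Holdings Ltd.
Aggregating (R1): 18.3976% + 18% + 3.5178% = 39.9154%.

39.9154%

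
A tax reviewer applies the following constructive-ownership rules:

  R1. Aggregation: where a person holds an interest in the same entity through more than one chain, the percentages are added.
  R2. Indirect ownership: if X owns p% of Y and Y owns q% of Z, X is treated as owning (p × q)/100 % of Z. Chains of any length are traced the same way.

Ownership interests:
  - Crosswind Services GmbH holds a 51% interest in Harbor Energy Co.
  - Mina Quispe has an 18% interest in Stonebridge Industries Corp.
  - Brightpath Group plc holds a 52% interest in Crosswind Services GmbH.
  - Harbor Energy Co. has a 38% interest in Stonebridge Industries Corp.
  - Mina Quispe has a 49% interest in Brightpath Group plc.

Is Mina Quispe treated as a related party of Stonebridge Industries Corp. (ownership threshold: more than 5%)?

Yes

Chain via Brightpath Group plc → Crosswind Services GmbH → Harbor Energy Co. (R2): 49% × 52% × 51% × 38% = 4.938024% of Stonebridge Industries Corp.
Direct interest in Stonebridge Industries Corp: 18%.
Aggregating (R1): 4.938024% + 18% = 22.938024%.
22.938024% exceeds the 5% threshold, so Mina is a related party to Stonebridge Industries Corp.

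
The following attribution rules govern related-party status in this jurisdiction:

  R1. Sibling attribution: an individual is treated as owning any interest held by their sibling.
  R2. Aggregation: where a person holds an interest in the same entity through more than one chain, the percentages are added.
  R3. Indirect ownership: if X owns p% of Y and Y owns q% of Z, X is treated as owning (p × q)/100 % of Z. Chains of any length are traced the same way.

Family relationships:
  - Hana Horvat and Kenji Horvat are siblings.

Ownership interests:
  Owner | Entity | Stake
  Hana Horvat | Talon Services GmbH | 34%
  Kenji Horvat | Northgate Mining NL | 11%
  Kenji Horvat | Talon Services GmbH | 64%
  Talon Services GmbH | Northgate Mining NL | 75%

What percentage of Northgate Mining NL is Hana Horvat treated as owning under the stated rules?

By sibling attribution (R1), Hana Horvat is treated as also owning Kenji Horvat's interest in Talon Services GmbH, giving 34% + 64% = 98%.
By sibling attribution (R1), Hana Horvat is treated as owning Kenji Horvat's 11% interest in Northgate Mining NL.
Chain via Talon Services GmbH (R3): 98% × 75% = 73.5% of Northgate Mining NL.
Direct interest in Northgate Mining NL: 11%.
Aggregating (R2): 73.5% + 11% = 84.5%.

84.5%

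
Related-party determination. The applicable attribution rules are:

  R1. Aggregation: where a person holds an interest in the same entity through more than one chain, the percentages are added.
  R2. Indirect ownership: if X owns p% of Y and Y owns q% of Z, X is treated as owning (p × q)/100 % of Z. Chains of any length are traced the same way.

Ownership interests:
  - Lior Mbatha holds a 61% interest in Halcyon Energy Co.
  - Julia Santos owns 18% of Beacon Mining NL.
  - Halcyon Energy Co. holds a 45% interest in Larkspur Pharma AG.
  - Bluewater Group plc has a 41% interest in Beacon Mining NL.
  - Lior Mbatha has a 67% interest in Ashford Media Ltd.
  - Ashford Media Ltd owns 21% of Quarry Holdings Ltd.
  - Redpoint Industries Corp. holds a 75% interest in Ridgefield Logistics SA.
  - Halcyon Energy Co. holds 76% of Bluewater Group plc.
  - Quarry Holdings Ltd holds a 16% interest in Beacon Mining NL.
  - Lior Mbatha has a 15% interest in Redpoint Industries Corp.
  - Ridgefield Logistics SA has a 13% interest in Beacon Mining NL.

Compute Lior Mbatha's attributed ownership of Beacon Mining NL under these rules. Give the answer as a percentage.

22.7213%

Chain via Ashford Media Ltd → Quarry Holdings Ltd (R2): 67% × 21% × 16% = 2.2512% of Beacon Mining NL.
Chain via Redpoint Industries Corp. → Ridgefield Logistics SA (R2): 15% × 75% × 13% = 1.4625% of Beacon Mining NL.
Chain via Halcyon Energy Co. → Bluewater Group plc (R2): 61% × 76% × 41% = 19.0076% of Beacon Mining NL.
Aggregating (R1): 2.2512% + 1.4625% + 19.0076% = 22.7213%.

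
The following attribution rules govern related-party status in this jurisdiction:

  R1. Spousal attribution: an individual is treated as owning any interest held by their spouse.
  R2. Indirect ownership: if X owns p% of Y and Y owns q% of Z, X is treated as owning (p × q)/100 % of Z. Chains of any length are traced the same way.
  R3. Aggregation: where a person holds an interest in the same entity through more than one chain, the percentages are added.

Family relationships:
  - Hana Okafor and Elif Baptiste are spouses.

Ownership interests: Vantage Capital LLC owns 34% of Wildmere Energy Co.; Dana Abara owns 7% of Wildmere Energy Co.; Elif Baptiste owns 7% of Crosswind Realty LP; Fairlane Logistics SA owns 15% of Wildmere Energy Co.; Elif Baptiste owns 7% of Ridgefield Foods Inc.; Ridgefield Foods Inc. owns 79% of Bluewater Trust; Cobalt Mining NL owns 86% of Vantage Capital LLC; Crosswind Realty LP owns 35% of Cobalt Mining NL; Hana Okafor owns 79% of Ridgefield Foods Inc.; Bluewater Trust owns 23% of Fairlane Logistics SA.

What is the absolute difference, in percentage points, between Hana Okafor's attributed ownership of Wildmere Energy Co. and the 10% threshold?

By spousal attribution (R1), Hana Okafor is treated as also owning Elif Baptiste's interest in Ridgefield Foods Inc, giving 79% + 7% = 86%.
By spousal attribution (R1), Hana Okafor is treated as owning Elif Baptiste's 7% interest in Crosswind Realty LP.
Chain via Ridgefield Foods Inc. → Bluewater Trust → Fairlane Logistics SA (R2): 86% × 79% × 23% × 15% = 2.34393% of Wildmere Energy Co.
Chain via Crosswind Realty LP → Cobalt Mining NL → Vantage Capital LLC (R2): 7% × 35% × 86% × 34% = 0.71638% of Wildmere Energy Co.
Aggregating (R3): 2.34393% + 0.71638% = 3.06031%.
3.06031% falls short of the 10% threshold by 6.93969 percentage points.

6.93969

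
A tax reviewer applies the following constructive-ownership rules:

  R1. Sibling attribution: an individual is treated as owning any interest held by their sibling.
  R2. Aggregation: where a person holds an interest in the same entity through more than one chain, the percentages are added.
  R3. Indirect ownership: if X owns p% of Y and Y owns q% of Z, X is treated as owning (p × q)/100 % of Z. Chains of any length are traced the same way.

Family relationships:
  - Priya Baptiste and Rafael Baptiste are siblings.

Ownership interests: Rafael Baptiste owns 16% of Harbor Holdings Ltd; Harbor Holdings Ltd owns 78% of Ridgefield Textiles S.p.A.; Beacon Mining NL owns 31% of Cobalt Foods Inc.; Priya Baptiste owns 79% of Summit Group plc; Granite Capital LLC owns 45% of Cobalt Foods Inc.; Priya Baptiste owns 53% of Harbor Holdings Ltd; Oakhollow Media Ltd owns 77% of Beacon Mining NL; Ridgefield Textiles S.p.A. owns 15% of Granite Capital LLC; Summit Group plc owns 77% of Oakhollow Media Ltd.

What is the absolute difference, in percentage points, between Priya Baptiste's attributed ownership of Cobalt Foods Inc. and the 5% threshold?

By sibling attribution (R1), Priya Baptiste is treated as also owning Rafael Baptiste's interest in Harbor Holdings Ltd, giving 53% + 16% = 69%.
Chain via Harbor Holdings Ltd → Ridgefield Textiles S.p.A. → Granite Capital LLC (R3): 69% × 78% × 15% × 45% = 3.63285% of Cobalt Foods Inc.
Chain via Summit Group plc → Oakhollow Media Ltd → Beacon Mining NL (R3): 79% × 77% × 77% × 31% = 14.520121% of Cobalt Foods Inc.
Aggregating (R2): 3.63285% + 14.520121% = 18.152971%.
18.152971% exceeds the 5% threshold by 13.152971 percentage points.

13.152971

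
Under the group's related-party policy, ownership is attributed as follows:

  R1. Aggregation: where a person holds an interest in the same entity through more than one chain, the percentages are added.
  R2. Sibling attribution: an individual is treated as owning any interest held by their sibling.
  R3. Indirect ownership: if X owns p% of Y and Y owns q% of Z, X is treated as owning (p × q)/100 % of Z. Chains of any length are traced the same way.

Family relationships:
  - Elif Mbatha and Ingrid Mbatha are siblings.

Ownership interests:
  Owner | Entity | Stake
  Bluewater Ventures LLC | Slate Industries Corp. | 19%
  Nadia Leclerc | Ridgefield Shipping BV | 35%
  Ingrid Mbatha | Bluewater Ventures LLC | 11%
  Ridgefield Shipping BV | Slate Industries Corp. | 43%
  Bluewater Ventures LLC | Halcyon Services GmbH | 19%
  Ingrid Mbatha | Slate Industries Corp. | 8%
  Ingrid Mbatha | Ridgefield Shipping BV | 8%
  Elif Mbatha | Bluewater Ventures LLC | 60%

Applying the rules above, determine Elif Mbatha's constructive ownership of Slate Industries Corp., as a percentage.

By sibling attribution (R2), Elif Mbatha is treated as also owning Ingrid Mbatha's interest in Bluewater Ventures LLC, giving 60% + 11% = 71%.
By sibling attribution (R2), Elif Mbatha is treated as owning Ingrid Mbatha's 8% interest in Ridgefield Shipping BV.
By sibling attribution (R2), Elif Mbatha is treated as owning Ingrid Mbatha's 8% interest in Slate Industries Corp.
Chain via Bluewater Ventures LLC (R3): 71% × 19% = 13.49% of Slate Industries Corp.
Chain via Ridgefield Shipping BV (R3): 8% × 43% = 3.44% of Slate Industries Corp.
Direct interest in Slate Industries Corp: 8%.
Aggregating (R1): 13.49% + 3.44% + 8% = 24.93%.

24.93%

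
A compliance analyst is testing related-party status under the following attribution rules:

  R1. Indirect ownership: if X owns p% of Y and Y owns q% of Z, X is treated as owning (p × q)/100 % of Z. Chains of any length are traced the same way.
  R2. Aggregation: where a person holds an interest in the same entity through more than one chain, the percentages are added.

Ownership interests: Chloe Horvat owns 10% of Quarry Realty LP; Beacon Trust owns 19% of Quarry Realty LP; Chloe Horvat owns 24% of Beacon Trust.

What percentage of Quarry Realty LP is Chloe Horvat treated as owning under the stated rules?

14.56%

Chain via Beacon Trust (R1): 24% × 19% = 4.56% of Quarry Realty LP.
Direct interest in Quarry Realty LP: 10%.
Aggregating (R2): 4.56% + 10% = 14.56%.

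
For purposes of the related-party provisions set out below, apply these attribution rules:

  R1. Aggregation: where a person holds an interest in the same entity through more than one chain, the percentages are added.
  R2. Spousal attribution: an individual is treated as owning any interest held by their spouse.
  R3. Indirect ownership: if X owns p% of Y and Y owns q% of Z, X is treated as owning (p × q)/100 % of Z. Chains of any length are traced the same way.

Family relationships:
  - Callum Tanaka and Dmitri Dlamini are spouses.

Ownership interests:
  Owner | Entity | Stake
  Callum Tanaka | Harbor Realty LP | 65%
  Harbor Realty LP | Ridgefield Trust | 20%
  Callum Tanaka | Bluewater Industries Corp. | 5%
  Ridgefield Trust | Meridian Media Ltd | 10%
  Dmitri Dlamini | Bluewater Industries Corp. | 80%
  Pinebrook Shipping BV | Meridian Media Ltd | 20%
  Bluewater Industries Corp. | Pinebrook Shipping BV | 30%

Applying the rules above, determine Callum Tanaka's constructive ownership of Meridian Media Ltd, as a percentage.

6.4%

By spousal attribution (R2), Callum Tanaka is treated as also owning Dmitri Dlamini's interest in Bluewater Industries Corp, giving 5% + 80% = 85%.
Chain via Bluewater Industries Corp. → Pinebrook Shipping BV (R3): 85% × 30% × 20% = 5.1% of Meridian Media Ltd.
Chain via Harbor Realty LP → Ridgefield Trust (R3): 65% × 20% × 10% = 1.3% of Meridian Media Ltd.
Aggregating (R1): 5.1% + 1.3% = 6.4%.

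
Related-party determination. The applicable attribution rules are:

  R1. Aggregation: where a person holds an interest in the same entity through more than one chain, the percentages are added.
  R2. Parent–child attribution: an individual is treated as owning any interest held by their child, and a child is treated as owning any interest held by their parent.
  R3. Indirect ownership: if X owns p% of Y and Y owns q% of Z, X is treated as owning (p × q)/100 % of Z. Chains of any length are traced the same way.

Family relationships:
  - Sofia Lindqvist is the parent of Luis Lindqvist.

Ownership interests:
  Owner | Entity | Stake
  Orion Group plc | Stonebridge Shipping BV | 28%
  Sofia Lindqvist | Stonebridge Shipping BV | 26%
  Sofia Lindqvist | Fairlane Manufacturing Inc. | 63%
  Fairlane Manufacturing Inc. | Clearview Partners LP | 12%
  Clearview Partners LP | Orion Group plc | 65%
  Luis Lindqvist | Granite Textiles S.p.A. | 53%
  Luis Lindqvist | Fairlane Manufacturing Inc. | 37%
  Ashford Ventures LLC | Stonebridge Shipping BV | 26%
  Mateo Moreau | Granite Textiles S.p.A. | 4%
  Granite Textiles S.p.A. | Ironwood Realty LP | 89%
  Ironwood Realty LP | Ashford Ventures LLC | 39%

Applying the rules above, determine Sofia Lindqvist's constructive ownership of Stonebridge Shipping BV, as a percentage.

By parent–child attribution (R2), Sofia Lindqvist is treated as also owning Luis Lindqvist's interest in Fairlane Manufacturing Inc, giving 63% + 37% = 100%.
By parent–child attribution (R2), Sofia Lindqvist is treated as owning Luis Lindqvist's 53% interest in Granite Textiles S.p.A.
Chain via Fairlane Manufacturing Inc. → Clearview Partners LP → Orion Group plc (R3): 100% × 12% × 65% × 28% = 2.184% of Stonebridge Shipping BV.
Direct interest in Stonebridge Shipping BV: 26%.
Chain via Granite Textiles S.p.A. → Ironwood Realty LP → Ashford Ventures LLC (R3): 53% × 89% × 39% × 26% = 4.783038% of Stonebridge Shipping BV.
Aggregating (R1): 2.184% + 26% + 4.783038% = 32.967038%.

32.967038%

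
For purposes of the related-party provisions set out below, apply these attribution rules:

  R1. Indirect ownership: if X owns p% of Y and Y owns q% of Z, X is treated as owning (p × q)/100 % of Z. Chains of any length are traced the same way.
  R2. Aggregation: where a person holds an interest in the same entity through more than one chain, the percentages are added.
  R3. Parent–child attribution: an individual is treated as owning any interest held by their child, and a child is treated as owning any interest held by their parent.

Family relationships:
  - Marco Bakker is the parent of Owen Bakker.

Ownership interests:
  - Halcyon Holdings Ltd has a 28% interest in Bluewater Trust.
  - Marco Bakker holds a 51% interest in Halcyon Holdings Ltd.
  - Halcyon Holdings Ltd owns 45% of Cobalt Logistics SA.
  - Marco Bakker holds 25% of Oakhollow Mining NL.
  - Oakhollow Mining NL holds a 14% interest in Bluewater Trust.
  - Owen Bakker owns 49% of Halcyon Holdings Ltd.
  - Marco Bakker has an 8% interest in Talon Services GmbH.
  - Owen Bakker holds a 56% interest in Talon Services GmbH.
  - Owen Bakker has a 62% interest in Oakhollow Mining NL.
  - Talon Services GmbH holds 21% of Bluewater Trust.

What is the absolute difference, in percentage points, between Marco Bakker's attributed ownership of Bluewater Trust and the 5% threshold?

By parent–child attribution (R3), Marco Bakker is treated as also owning Owen Bakker's interest in Halcyon Holdings Ltd, giving 51% + 49% = 100%.
By parent–child attribution (R3), Marco Bakker is treated as also owning Owen Bakker's interest in Talon Services GmbH, giving 8% + 56% = 64%.
By parent–child attribution (R3), Marco Bakker is treated as also owning Owen Bakker's interest in Oakhollow Mining NL, giving 25% + 62% = 87%.
Chain via Halcyon Holdings Ltd (R1): 100% × 28% = 28% of Bluewater Trust.
Chain via Talon Services GmbH (R1): 64% × 21% = 13.44% of Bluewater Trust.
Chain via Oakhollow Mining NL (R1): 87% × 14% = 12.18% of Bluewater Trust.
Aggregating (R2): 28% + 13.44% + 12.18% = 53.62%.
53.62% exceeds the 5% threshold by 48.62 percentage points.

48.62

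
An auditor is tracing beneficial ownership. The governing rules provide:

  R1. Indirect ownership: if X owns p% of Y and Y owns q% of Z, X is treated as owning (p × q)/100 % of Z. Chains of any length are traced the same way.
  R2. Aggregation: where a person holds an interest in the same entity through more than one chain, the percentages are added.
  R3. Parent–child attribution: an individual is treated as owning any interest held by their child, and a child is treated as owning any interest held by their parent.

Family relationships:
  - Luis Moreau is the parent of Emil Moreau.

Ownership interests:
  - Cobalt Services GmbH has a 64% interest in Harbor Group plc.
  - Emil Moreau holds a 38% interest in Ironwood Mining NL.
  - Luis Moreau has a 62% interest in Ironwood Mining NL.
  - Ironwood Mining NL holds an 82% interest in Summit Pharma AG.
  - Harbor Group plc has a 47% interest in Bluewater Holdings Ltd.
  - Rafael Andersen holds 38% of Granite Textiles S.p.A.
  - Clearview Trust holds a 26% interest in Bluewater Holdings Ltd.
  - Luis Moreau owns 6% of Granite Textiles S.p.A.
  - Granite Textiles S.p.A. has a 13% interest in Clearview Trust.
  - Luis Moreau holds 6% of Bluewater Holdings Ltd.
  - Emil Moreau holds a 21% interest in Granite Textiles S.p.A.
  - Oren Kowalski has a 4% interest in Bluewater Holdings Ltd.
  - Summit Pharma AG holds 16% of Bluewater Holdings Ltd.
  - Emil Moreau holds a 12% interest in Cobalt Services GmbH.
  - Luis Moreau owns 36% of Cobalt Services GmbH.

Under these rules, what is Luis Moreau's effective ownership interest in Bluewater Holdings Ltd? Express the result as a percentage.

34.471%

By parent–child attribution (R3), Luis Moreau is treated as also owning Emil Moreau's interest in Cobalt Services GmbH, giving 36% + 12% = 48%.
By parent–child attribution (R3), Luis Moreau is treated as also owning Emil Moreau's interest in Ironwood Mining NL, giving 62% + 38% = 100%.
By parent–child attribution (R3), Luis Moreau is treated as also owning Emil Moreau's interest in Granite Textiles S.p.A, giving 6% + 21% = 27%.
Chain via Cobalt Services GmbH → Harbor Group plc (R1): 48% × 64% × 47% = 14.4384% of Bluewater Holdings Ltd.
Chain via Ironwood Mining NL → Summit Pharma AG (R1): 100% × 82% × 16% = 13.12% of Bluewater Holdings Ltd.
Chain via Granite Textiles S.p.A. → Clearview Trust (R1): 27% × 13% × 26% = 0.9126% of Bluewater Holdings Ltd.
Direct interest in Bluewater Holdings Ltd: 6%.
Aggregating (R2): 14.4384% + 13.12% + 0.9126% + 6% = 34.471%.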